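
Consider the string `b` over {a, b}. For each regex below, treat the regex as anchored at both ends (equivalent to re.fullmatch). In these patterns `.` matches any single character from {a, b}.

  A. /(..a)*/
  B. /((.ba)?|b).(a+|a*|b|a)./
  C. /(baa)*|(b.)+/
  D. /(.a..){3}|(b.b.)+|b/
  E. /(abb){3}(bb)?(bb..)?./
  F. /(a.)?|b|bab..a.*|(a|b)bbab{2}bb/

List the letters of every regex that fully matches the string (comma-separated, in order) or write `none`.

A → no match
B → no match
C → no match
D → match
E → no match — must start with `abb`
F → match

D, F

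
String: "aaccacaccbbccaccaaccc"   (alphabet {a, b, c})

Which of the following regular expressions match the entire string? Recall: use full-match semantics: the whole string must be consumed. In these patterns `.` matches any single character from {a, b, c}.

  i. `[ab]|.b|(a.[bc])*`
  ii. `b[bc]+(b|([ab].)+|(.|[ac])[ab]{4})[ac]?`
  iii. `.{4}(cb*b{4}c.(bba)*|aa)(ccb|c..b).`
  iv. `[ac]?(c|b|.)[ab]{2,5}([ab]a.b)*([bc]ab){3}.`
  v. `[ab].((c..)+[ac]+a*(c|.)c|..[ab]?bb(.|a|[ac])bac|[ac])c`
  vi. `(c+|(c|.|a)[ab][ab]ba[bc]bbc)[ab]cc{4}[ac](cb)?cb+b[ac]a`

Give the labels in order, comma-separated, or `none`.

v

i → no match
ii → no match — must start with "b"
iii → no match
iv → no match
v → match
vi → no match — must end with "a"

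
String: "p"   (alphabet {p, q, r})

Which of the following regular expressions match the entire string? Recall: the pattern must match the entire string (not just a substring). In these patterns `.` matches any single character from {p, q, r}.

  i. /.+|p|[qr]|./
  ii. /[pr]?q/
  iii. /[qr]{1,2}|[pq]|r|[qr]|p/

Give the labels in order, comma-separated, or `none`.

i → match
ii → no match — must end with "q"
iii → match

i, iii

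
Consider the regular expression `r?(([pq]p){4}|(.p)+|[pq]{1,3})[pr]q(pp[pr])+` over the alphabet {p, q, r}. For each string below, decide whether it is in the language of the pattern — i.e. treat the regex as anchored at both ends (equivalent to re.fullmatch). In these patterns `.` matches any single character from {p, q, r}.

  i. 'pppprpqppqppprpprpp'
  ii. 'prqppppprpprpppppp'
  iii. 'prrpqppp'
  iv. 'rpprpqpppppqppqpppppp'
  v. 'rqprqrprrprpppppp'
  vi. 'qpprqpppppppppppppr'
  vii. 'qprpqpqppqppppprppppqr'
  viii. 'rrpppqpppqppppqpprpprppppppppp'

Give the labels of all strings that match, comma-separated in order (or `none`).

i → no match
ii → match
iii → no match
iv → match
v → no match
vi → no match
vii → no match
viii → match

ii, iv, viii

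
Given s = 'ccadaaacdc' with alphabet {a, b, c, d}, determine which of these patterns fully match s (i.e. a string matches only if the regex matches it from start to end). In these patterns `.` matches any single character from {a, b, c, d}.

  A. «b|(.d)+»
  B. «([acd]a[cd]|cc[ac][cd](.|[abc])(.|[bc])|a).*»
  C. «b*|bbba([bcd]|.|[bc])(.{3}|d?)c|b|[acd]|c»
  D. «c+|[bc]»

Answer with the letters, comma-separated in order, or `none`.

A → no match
B → match
C → no match
D → no match

B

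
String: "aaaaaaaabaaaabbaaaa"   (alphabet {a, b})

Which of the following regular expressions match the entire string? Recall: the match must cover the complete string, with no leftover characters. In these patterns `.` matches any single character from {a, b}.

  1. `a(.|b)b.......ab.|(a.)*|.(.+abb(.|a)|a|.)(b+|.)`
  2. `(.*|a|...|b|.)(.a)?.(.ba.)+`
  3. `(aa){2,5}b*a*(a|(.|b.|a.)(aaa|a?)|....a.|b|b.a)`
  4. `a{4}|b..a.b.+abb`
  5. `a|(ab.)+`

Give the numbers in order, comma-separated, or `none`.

3

1 → no match
2 → no match
3 → match
4 → no match
5 → no match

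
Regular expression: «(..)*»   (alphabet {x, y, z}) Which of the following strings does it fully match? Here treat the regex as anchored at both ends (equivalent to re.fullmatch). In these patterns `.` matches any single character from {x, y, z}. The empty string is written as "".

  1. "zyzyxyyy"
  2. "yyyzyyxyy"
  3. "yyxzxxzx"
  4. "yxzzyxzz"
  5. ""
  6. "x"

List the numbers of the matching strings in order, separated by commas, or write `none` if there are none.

1 → match
2 → no match
3 → match
4 → match
5 → match
6 → no match

1, 3, 4, 5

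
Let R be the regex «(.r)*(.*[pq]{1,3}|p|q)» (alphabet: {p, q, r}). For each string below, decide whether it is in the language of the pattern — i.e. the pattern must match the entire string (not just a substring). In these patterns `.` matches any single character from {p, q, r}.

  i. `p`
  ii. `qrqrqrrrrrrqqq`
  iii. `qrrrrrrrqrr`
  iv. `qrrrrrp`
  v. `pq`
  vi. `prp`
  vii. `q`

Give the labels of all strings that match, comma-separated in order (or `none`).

i, ii, iv, v, vi, vii

i → match
ii → match
iii → no match
iv → match
v → match
vi → match
vii → match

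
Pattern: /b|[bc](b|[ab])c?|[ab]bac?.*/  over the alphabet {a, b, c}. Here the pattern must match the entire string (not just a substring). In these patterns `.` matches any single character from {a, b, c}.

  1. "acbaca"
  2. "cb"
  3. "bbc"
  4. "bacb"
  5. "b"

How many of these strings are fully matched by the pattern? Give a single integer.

3

1. "acbaca" → no match
2. "cb" → match
3. "bbc" → match
4. "bacb" → no match
5. "b" → match
Total matched: 3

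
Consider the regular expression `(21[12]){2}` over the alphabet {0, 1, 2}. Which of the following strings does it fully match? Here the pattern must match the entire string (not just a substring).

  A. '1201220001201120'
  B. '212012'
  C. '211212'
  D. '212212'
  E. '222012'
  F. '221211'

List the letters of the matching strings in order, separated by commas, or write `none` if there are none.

A → no match — must start with '21'
B → no match
C → match
D → match
E → no match — must start with '21'
F → no match — must start with '21'

C, D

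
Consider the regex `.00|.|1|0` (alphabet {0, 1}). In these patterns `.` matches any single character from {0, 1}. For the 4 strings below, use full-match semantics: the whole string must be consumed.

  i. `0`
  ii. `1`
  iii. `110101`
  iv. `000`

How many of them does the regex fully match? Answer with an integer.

i → match
ii → match
iii → no match
iv → match
Total matched: 3

3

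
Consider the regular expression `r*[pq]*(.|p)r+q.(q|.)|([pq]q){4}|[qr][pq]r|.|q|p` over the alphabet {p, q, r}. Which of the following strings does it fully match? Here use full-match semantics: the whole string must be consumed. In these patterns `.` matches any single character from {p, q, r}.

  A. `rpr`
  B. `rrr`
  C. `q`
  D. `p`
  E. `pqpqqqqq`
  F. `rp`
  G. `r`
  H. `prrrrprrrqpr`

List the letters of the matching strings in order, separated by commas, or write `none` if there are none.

A, C, D, E, G

A → match
B → no match
C → match
D → match
E → match
F → no match
G → match
H → no match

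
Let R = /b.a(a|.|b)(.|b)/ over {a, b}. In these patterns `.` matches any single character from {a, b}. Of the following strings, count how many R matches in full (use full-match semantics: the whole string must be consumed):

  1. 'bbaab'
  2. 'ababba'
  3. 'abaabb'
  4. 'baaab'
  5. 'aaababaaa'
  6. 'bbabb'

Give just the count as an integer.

3

1 → match
2 → no match — must start with 'b'
3 → no match — must start with 'b'
4 → match
5 → no match — must start with 'b'
6 → match
Total matched: 3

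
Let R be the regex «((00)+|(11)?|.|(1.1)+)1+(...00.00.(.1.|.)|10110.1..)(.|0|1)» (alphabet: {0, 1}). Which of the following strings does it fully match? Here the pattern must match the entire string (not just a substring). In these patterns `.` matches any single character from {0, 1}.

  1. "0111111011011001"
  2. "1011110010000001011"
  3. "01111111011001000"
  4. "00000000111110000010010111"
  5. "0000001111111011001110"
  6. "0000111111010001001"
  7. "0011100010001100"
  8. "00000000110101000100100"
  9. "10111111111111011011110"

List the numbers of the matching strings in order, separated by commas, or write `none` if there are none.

1 → match
2 → no match
3 → match
4 → match
5 → match
6 → no match
7 → match
8 → no match
9 → match

1, 3, 4, 5, 7, 9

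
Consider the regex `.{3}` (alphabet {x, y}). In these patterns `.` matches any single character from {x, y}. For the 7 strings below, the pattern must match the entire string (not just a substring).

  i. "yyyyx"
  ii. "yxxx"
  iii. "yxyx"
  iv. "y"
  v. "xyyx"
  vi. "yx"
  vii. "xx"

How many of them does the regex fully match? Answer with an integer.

0

i → no match
ii → no match
iii → no match
iv → no match
v → no match
vi → no match
vii → no match
Total matched: 0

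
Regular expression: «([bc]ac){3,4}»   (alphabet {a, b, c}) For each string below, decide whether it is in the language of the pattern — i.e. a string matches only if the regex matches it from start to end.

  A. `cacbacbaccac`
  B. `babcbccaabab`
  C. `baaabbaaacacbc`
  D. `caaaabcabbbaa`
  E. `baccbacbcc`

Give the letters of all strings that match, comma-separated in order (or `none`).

A → match
B → no match — must end with `ac`
C → no match — must end with `ac`
D → no match — must end with `ac`
E → no match — must end with `ac`

A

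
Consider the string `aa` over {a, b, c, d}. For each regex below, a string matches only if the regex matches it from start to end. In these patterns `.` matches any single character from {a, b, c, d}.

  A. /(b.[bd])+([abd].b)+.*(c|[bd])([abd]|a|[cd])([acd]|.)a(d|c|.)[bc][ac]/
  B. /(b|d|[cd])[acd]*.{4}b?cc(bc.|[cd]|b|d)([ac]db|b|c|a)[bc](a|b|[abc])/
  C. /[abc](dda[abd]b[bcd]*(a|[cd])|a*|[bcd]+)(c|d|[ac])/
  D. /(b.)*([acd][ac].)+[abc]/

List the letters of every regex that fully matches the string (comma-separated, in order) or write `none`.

C

A → no match — must start with `b`
B → no match
C → match
D → no match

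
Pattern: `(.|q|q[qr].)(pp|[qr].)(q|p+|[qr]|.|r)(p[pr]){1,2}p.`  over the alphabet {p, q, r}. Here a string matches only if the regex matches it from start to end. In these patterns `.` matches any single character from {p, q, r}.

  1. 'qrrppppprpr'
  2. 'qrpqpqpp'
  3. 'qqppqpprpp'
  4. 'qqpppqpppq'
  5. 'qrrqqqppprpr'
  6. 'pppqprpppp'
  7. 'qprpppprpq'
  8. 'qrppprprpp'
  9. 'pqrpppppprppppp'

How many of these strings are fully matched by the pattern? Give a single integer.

1. 'qrrppppprpr' → match
2. 'qrpqpqpp' → no match
3. 'qqppqpprpp' → no match
4. 'qqpppqpppq' → match
5. 'qrrqqqppprpr' → match
6. 'pppqprpppp' → match
7. 'qprpppprpq' → no match
8. 'qrppprprpp' → match
9 → no match
Total matched: 5

5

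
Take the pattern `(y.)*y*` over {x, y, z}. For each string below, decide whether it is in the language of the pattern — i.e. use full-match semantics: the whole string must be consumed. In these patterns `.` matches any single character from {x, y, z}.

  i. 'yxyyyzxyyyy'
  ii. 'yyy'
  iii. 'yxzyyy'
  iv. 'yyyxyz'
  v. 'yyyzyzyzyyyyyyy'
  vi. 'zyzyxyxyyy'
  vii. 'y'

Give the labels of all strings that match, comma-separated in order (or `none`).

ii, iv, v, vii

i. 'yxyyyzxyyyy' → no match
ii. 'yyy' → match
iii. 'yxzyyy' → no match
iv. 'yyyxyz' → match
v → match
vi. 'zyzyxyxyyy' → no match
vii. 'y' → match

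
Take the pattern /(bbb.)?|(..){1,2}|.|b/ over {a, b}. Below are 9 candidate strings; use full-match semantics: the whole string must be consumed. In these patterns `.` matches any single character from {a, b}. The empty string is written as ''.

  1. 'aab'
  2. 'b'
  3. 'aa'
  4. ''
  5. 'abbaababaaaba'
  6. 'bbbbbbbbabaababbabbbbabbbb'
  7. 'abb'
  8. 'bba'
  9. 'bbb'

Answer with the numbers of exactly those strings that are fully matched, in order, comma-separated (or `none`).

2, 3, 4

1 → no match
2 → match
3 → match
4 → match
5 → no match
6 → no match
7 → no match
8 → no match
9 → no match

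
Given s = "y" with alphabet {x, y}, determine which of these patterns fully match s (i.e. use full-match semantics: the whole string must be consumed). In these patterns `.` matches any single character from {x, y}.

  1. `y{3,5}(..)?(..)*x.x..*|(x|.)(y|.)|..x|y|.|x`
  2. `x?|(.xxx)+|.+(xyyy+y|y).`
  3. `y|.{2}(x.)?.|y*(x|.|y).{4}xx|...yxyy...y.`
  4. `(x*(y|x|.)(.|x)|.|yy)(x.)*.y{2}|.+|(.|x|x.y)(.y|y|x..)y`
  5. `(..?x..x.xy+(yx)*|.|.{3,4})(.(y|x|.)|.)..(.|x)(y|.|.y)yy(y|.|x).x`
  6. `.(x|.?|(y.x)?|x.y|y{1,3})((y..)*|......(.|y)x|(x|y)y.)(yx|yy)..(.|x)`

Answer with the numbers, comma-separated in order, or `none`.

1 → match
2 → no match
3 → match
4 → match
5 → no match — must end with "x"
6 → no match

1, 3, 4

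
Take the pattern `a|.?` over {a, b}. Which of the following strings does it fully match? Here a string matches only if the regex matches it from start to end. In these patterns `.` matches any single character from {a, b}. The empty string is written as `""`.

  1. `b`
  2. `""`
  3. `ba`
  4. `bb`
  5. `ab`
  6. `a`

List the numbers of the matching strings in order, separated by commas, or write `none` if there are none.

1, 2, 6

1 → match
2 → match
3 → no match
4 → no match
5 → no match
6 → match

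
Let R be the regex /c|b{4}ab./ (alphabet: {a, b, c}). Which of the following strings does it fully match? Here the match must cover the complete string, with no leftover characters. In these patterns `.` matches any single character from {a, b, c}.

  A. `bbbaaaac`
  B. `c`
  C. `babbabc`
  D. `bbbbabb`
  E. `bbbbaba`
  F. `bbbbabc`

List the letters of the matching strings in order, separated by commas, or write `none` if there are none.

B, D, E, F

A → no match
B → match
C → no match
D → match
E → match
F → match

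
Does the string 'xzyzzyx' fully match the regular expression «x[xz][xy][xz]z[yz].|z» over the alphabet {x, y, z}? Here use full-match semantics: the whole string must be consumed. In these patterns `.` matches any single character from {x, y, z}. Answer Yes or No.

Yes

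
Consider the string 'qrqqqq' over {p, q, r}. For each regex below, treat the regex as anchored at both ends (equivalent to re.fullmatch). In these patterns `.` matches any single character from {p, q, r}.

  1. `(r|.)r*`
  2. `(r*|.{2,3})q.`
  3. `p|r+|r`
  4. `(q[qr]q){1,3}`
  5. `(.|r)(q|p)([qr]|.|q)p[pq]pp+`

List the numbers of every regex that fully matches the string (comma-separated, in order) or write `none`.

1 → no match
2 → no match
3 → no match
4 → match
5 → no match — must end with 'p'

4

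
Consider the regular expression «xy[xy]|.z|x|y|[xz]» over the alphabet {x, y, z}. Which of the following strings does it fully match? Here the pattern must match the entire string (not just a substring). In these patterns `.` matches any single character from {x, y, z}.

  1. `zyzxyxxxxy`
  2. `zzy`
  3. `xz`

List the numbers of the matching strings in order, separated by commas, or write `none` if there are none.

3

1 → no match
2 → no match
3 → match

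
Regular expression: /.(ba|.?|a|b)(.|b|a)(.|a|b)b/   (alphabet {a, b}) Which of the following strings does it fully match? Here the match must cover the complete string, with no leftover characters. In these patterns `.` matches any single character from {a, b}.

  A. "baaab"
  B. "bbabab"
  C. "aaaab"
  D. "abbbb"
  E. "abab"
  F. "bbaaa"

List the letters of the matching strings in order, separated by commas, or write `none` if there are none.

A → match
B → match
C → match
D → match
E → match
F → no match — must end with "b"

A, B, C, D, E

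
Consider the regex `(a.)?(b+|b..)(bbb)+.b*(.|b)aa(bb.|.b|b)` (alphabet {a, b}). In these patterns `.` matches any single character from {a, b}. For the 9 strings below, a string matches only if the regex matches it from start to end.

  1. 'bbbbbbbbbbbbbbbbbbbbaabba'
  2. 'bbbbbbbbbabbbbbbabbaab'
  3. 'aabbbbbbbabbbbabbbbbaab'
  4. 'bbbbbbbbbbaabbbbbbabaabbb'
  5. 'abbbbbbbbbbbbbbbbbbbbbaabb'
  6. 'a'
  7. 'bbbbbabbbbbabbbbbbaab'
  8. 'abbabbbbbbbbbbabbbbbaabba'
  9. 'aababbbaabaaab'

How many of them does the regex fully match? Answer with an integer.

1 → match
2 → no match
3 → no match
4 → no match
5 → match
6 → no match
7 → no match
8 → match
9 → no match
Total matched: 3

3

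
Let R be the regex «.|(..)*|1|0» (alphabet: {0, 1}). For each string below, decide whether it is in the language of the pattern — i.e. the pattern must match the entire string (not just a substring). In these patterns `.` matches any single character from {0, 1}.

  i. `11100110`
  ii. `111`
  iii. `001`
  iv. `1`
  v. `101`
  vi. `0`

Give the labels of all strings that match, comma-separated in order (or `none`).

i, iv, vi

i → match
ii → no match
iii → no match
iv → match
v → no match
vi → match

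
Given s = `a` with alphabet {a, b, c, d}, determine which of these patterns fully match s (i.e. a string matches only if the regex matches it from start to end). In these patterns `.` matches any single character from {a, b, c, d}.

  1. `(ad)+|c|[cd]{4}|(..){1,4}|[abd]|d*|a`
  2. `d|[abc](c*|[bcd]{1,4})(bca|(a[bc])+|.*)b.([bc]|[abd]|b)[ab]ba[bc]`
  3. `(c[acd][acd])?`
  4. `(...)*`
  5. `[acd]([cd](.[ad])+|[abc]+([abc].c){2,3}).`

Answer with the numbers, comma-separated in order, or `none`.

1 → match
2 → no match
3 → no match
4 → no match
5 → no match

1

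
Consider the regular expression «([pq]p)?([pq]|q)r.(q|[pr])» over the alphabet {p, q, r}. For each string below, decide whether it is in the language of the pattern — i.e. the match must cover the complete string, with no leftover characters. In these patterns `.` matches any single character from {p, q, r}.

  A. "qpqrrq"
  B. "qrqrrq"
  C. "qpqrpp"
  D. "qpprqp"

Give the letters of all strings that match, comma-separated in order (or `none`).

A → match
B → no match
C → match
D → match

A, C, D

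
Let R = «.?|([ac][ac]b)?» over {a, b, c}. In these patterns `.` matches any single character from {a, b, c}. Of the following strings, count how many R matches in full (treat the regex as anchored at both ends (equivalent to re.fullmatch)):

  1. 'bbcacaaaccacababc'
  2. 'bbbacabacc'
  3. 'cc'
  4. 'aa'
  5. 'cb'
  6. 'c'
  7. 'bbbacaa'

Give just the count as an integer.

1 → no match
2. 'bbbacabacc' → no match
3. 'cc' → no match
4. 'aa' → no match
5. 'cb' → no match
6. 'c' → match
7. 'bbbacaa' → no match
Total matched: 1

1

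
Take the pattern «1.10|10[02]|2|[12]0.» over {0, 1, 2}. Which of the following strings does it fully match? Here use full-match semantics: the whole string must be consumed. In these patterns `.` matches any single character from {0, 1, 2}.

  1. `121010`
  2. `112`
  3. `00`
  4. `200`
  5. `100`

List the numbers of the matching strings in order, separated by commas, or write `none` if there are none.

4, 5

1. `121010` → no match
2. `112` → no match
3. `00` → no match
4. `200` → match
5. `100` → match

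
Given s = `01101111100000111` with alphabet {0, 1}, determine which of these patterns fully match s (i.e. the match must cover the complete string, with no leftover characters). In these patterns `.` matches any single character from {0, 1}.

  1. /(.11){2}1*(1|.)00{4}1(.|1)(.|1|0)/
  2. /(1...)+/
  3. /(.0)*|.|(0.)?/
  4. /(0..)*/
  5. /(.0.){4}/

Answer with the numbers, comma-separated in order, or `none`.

1

1 → match
2 → no match — must start with `1`
3 → no match
4 → no match
5 → no match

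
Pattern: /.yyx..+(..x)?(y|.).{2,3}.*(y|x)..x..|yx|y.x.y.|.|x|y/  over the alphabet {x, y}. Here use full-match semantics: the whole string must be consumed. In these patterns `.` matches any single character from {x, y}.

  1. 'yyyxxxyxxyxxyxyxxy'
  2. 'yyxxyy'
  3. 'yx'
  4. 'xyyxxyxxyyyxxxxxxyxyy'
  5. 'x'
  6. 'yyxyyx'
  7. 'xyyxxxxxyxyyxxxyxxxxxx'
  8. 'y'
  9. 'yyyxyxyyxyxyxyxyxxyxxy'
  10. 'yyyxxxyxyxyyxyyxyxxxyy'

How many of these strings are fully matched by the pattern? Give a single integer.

1 → match
2 → match
3 → match
4 → match
5 → match
6 → match
7 → match
8 → match
9 → match
10 → match
Total matched: 10

10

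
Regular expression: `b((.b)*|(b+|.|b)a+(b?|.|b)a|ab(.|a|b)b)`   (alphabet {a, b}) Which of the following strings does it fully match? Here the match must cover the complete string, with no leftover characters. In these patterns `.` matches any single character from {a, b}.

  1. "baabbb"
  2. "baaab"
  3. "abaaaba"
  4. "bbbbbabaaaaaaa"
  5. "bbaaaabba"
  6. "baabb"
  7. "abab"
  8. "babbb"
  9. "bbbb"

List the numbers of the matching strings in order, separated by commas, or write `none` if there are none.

8

1. "baabbb" → no match
2. "baaab" → no match
3. "abaaaba" → no match — must start with "b"
4 → no match
5. "bbaaaabba" → no match
6. "baabb" → no match
7. "abab" → no match — must start with "b"
8. "babbb" → match
9. "bbbb" → no match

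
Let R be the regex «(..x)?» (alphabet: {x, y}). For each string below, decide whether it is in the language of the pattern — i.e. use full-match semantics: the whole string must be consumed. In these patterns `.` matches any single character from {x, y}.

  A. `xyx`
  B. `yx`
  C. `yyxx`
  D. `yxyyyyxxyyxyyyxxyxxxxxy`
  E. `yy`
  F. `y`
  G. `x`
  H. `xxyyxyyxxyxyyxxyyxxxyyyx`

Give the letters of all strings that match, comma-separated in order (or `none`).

A. `xyx` → match
B. `yx` → no match
C. `yyxx` → no match
D → no match
E. `yy` → no match
F. `y` → no match
G. `x` → no match
H → no match

A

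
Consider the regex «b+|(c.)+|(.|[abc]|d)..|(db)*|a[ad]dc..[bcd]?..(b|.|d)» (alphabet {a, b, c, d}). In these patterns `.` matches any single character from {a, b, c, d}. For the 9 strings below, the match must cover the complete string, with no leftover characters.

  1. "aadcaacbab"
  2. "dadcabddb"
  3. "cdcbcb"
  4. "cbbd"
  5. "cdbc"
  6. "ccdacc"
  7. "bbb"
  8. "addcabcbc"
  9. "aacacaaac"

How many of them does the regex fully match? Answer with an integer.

1. "aadcaacbab" → match
2. "dadcabddb" → no match
3. "cdcbcb" → match
4. "cbbd" → no match
5. "cdbc" → no match
6. "ccdacc" → no match
7. "bbb" → match
8. "addcabcbc" → match
9. "aacacaaac" → no match
Total matched: 4

4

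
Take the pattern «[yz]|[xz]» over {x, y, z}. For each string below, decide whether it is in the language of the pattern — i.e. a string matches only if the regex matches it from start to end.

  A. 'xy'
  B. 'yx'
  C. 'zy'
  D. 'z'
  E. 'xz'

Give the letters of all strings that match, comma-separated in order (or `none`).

D

A → no match
B → no match
C → no match
D → match
E → no match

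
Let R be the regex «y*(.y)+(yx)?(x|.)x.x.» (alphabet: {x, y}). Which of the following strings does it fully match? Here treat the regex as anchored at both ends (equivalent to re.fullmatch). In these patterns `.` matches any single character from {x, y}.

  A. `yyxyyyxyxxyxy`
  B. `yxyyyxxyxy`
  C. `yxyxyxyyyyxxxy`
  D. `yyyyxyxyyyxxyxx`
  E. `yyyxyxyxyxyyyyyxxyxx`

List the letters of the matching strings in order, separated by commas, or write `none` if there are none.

A → match
B → match
C → match
D → match
E → match

A, B, C, D, E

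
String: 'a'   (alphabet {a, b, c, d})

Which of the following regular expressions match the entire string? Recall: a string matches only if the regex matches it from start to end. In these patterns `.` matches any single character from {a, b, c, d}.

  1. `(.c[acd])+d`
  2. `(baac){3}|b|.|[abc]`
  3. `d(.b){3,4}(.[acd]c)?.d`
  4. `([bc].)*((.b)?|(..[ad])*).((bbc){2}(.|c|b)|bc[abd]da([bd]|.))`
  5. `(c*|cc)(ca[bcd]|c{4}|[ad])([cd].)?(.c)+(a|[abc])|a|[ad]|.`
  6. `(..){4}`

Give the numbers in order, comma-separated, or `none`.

2, 5

1 → no match — must end with 'd'
2 → match
3 → no match — must start with 'd'
4 → no match
5 → match
6 → no match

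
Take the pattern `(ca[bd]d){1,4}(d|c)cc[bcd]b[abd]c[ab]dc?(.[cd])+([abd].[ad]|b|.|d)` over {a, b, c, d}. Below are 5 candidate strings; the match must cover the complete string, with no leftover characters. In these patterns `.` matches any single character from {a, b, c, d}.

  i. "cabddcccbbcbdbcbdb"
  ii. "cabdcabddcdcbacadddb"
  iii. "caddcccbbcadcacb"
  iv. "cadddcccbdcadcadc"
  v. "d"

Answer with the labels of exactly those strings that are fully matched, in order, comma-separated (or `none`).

i, iv

i → match
ii → no match
iii → no match
iv → match
v → no match — must start with "ca"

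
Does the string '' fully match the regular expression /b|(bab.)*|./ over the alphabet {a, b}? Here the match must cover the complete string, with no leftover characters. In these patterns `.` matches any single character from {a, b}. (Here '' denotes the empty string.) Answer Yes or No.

Yes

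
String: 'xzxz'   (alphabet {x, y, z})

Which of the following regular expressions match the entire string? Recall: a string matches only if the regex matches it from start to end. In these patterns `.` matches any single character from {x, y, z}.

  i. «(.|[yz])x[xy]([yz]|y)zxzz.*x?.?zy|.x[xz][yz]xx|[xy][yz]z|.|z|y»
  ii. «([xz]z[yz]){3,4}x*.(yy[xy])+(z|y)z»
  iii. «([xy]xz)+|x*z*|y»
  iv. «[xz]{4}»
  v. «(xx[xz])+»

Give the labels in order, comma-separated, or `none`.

iv

i → no match
ii → no match
iii → no match
iv → match
v → no match — must start with 'xx'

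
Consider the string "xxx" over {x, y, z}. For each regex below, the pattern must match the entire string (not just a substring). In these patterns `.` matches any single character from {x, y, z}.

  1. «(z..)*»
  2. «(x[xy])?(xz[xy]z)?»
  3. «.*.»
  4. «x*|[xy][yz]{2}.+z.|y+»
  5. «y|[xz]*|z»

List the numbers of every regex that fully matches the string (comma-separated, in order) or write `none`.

3, 4, 5

1 → no match
2 → no match
3 → match
4 → match
5 → match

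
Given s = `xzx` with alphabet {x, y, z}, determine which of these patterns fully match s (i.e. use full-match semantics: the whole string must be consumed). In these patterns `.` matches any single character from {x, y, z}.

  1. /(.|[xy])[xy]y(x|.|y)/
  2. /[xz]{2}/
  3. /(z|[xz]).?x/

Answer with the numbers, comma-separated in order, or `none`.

1 → no match
2 → no match
3 → match

3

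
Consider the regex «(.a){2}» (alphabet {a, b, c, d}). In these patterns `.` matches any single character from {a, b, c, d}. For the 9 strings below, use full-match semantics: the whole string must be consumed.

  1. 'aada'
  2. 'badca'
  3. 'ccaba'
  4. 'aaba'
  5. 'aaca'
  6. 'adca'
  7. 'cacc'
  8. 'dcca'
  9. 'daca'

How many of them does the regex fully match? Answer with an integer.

1 → match
2 → no match
3 → no match
4 → match
5 → match
6 → no match
7 → no match — must end with 'a'
8 → no match
9 → match
Total matched: 4

4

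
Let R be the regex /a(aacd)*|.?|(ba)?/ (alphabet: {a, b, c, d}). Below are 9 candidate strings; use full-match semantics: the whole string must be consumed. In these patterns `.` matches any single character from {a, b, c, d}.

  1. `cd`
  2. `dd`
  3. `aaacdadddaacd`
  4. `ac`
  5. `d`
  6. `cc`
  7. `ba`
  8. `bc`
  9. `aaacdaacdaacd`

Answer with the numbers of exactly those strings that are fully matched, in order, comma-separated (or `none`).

1 → no match
2 → no match
3 → no match
4 → no match
5 → match
6 → no match
7 → match
8 → no match
9 → match

5, 7, 9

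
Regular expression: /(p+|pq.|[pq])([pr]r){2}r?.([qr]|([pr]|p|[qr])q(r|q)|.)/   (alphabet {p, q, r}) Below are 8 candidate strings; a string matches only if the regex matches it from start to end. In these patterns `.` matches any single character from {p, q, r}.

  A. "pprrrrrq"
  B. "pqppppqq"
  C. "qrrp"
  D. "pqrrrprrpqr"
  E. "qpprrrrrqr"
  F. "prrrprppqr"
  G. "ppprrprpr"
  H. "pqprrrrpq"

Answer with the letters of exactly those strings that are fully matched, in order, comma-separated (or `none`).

A, D, G, H

A → match
B → no match
C → no match
D → match
E → no match
F → no match
G → match
H → match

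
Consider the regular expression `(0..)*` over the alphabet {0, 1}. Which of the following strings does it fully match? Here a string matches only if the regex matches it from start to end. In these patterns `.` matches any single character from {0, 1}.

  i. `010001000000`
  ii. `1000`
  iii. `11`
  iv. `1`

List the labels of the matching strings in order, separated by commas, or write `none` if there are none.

i. `010001000000` → match
ii. `1000` → no match
iii. `11` → no match
iv. `1` → no match

i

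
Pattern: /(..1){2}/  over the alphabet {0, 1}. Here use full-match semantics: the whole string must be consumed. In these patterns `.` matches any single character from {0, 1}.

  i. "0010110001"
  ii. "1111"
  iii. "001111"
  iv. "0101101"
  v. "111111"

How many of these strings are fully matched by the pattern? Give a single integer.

2

i → no match
ii → no match
iii → match
iv → no match
v → match
Total matched: 2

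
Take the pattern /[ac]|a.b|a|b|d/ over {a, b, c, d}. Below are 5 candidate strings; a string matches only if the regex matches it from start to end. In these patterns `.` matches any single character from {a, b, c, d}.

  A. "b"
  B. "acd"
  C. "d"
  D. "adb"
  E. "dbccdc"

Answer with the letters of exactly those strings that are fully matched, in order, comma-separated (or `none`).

A, C, D

A → match
B → no match
C → match
D → match
E → no match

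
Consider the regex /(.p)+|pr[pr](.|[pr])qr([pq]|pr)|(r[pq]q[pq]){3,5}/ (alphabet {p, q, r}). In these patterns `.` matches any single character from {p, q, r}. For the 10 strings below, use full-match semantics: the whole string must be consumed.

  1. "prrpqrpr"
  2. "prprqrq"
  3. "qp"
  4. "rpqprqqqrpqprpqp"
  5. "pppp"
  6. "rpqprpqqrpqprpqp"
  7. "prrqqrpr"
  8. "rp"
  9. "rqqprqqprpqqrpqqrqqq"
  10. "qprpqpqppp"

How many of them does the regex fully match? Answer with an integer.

1 → match
2 → match
3 → match
4 → match
5 → match
6 → match
7 → match
8 → match
9 → match
10 → match
Total matched: 10

10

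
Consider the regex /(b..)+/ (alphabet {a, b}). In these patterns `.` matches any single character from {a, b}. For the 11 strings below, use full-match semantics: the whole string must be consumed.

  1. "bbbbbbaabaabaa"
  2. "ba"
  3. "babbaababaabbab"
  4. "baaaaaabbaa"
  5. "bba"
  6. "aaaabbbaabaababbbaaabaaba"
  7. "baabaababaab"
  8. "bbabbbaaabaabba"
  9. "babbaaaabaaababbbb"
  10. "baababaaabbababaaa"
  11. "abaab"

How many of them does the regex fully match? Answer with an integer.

1 → no match
2 → no match
3 → no match
4 → no match
5 → match
6 → no match — must start with "b"
7 → no match
8 → no match
9 → no match
10 → no match
11 → no match — must start with "b"
Total matched: 1

1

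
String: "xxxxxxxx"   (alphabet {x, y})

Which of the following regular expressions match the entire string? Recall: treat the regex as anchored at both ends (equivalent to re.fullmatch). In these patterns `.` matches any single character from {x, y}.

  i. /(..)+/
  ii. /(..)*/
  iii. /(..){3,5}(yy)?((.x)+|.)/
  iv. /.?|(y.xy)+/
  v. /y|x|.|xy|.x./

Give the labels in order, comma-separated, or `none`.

i, ii, iii

i → match
ii → match
iii → match
iv → no match
v → no match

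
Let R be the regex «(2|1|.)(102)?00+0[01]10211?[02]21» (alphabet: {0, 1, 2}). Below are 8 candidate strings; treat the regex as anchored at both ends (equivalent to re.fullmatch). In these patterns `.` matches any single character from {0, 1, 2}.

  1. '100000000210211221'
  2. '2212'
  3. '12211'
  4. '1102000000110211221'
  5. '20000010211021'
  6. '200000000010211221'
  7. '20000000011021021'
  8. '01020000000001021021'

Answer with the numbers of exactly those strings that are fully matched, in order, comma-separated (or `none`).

1 → no match
2. '2212' → no match — must end with '21'
3. '12211' → no match — must end with '21'
4 → match
5 → match
6 → match
7 → match
8 → match

4, 5, 6, 7, 8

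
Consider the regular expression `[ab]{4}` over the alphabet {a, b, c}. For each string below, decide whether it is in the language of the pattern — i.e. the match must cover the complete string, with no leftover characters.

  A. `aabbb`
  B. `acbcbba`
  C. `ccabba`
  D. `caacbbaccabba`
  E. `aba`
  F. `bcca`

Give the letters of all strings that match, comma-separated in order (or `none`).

none

A. `aabbb` → no match
B. `acbcbba` → no match
C. `ccabba` → no match
D → no match
E. `aba` → no match
F. `bcca` → no match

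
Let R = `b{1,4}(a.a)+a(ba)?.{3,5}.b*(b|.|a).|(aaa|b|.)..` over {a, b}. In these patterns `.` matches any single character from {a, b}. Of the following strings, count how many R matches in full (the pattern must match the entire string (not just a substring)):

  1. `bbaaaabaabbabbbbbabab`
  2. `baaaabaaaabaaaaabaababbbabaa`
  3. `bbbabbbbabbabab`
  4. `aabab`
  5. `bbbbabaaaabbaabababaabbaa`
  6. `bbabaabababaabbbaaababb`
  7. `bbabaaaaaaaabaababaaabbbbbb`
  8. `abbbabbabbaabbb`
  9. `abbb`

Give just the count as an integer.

1 → no match
2 → no match
3 → no match
4 → no match
5 → no match
6 → no match
7 → match
8 → no match
9 → no match
Total matched: 1

1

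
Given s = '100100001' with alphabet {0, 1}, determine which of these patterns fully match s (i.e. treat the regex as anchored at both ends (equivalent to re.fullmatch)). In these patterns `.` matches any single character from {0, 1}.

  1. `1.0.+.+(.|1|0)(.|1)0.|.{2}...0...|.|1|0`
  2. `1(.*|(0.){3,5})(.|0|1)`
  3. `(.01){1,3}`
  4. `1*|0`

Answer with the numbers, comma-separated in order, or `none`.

1, 2

1 → match
2 → match
3 → no match
4 → no match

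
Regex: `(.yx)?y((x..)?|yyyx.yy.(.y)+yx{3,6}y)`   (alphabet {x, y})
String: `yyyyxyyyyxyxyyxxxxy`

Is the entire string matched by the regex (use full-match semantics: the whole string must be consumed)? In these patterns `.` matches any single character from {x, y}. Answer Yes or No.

Yes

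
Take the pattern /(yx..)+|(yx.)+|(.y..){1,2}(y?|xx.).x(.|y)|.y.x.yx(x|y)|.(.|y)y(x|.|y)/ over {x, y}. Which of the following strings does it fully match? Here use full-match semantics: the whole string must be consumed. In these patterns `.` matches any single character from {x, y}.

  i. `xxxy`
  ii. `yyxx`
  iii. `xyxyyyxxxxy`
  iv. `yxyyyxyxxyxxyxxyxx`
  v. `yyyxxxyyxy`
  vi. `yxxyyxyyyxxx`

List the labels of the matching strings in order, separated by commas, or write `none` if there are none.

iii, v, vi

i → no match
ii → no match
iii → match
iv → no match
v → match
vi → match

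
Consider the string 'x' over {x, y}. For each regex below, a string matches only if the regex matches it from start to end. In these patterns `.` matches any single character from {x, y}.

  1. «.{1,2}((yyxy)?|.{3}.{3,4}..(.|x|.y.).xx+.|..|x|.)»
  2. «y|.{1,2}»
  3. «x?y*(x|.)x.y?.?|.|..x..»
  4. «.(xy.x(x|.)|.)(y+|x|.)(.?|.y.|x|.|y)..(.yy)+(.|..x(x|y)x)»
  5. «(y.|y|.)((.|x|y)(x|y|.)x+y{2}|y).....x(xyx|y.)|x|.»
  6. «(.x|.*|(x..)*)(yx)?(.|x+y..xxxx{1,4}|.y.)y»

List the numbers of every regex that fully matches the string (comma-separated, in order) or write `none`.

1 → match
2 → match
3 → match
4 → no match
5 → match
6 → no match — must end with 'y'

1, 2, 3, 5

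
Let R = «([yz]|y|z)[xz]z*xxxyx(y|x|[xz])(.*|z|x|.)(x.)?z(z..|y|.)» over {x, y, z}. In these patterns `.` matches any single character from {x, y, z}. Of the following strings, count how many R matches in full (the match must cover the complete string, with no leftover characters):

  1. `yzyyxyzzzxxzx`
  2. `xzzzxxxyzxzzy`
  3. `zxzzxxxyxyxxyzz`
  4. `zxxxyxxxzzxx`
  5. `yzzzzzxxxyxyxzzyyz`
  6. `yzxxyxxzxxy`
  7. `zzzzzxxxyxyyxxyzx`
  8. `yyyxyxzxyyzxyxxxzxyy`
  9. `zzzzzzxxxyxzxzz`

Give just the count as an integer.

1 → no match
2 → no match
3 → match
4 → no match
5 → no match
6 → no match
7 → match
8 → no match
9 → match
Total matched: 3

3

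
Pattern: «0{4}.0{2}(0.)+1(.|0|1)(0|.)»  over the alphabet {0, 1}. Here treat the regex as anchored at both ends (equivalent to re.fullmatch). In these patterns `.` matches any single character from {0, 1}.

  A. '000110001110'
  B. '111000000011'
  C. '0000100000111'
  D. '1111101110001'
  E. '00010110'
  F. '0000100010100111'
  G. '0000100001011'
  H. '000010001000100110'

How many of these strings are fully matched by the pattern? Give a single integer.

A → no match
B → no match — must start with '0'
C → no match
D → no match — must start with '0'
E → no match
F → match
G → no match
H → match
Total matched: 2

2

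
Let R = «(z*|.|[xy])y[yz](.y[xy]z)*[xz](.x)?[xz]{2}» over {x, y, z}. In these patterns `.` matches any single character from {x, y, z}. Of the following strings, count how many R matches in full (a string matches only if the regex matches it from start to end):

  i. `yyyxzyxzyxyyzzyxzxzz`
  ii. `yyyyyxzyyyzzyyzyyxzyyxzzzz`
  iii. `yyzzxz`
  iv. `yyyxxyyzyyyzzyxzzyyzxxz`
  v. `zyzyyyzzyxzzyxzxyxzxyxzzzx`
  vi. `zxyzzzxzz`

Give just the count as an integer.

i → no match
ii → match
iii → match
iv → no match
v → match
vi → no match
Total matched: 3

3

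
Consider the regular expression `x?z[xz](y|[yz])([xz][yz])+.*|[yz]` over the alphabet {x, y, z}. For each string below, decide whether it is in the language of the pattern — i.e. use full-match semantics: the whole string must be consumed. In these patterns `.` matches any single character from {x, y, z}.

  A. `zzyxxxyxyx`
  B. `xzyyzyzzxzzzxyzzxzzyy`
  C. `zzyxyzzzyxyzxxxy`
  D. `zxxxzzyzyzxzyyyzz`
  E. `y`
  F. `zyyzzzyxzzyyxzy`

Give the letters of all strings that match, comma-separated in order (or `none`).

C, E

A → no match
B → no match
C → match
D → no match
E → match
F → no match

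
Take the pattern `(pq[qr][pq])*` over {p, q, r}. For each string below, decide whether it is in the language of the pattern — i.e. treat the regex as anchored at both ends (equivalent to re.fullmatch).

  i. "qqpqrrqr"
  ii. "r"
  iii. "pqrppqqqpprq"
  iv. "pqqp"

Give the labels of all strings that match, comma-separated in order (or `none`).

i. "qqpqrrqr" → no match
ii. "r" → no match
iii. "pqrppqqqpprq" → no match
iv. "pqqp" → match

iv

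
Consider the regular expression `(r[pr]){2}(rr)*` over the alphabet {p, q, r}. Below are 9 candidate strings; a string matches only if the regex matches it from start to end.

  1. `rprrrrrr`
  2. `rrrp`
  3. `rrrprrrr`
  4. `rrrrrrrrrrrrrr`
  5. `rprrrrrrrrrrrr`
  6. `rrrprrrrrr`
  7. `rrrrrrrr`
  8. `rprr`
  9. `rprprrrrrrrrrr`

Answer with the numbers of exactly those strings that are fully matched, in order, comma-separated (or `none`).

1, 2, 3, 4, 5, 6, 7, 8, 9

1 → match
2 → match
3 → match
4 → match
5 → match
6 → match
7 → match
8 → match
9 → match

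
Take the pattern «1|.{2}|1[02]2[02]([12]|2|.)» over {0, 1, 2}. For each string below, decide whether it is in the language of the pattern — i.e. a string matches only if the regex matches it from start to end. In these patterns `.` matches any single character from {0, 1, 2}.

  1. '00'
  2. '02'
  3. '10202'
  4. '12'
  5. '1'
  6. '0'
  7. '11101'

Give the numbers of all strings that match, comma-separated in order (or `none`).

1 → match
2 → match
3 → match
4 → match
5 → match
6 → no match
7 → no match

1, 2, 3, 4, 5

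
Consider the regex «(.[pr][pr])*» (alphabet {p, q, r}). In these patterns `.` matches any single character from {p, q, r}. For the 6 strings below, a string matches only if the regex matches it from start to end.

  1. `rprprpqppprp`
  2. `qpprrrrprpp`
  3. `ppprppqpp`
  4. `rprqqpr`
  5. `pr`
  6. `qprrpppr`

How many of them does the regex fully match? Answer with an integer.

1 → match
2 → no match
3 → match
4 → no match
5 → no match
6 → no match
Total matched: 2

2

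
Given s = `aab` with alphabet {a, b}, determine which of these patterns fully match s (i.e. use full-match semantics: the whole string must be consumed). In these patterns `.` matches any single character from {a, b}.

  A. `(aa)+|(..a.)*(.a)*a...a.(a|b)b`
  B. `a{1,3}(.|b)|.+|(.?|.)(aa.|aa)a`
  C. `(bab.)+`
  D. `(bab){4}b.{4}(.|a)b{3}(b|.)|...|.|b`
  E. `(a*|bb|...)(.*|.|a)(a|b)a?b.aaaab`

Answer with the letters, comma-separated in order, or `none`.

B, D

A → no match
B → match
C → no match — must start with `bab`
D → match
E → no match — must end with `aaaab`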